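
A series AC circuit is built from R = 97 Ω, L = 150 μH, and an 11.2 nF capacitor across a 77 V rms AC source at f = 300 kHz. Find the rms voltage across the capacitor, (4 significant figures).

ω = 2πf = 1.885e+06 rad/s
X_L = ωL = 282.7 Ω
X_C = 1/(ωC) = 47.37 Ω
Net reactance X = X_L − X_C = 235.4 Ω
Z = 97.00 + j235.4 Ω
|Z| = √(97.00² + 235.4²) = 254.6 Ω
I = V/|Z| = 302.5 mA
V_C = I·|Z_C| = 0.3025 × 47.37 = 14.33 V

14.33 V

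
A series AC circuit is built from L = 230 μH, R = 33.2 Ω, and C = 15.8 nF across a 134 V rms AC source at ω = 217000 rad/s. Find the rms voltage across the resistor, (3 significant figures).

X_L = ωL = 49.9 Ω
X_C = 1/(ωC) = 292 Ω
Net reactance X = X_L − X_C = -242 Ω
Z = 33.2 − j242 Ω
|Z| = √(33.2² + 242²) = 244 Ω
I = V/|Z| = 549 mA
V_R = I·|Z_R| = 0.549 × 33.2 = 18.2 V

18.2 V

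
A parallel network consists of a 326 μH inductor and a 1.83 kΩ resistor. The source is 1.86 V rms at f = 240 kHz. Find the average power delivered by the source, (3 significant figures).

ω = 2πf = 1.508e+06 rad/s
X_L = ωL = 492 Ω
Parallel: admittances add. Y = 1/R + 1/(jωL)
Y = (0.000546 − j0.00203) S
|Y| = 0.00211 S → |Z| = 1/|Y| = 475 Ω, ∠Z = −∠Y = 75.0°
I = V/|Z| = 3.92 mA
P = VI cos φ = 1.86 × 0.00392 × cos(75.0°) = 1.89 mW

1.89 mW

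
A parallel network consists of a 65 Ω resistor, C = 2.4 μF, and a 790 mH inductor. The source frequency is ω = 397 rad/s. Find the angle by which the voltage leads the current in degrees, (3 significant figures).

8.27°

X_L = ωL = 314 Ω
X_C = 1/(ωC) = 1050 Ω
Parallel: admittances add. Y = 1/R + 1/(jωL) + jωC
Y = (0.0154 − j0.00224) S
|Y| = 0.0155 S → |Z| = 1/|Y| = 64.3 Ω, ∠Z = −∠Y = 8.27°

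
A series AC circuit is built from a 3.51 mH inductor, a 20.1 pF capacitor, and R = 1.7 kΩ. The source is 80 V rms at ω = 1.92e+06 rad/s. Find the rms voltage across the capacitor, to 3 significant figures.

X_L = ωL = 6740 Ω
X_C = 1/(ωC) = 25900 Ω
Net reactance X = X_L − X_C = -19200 Ω
Z = 1700 − j19200 Ω
|Z| = √(1700² + 19200²) = 19200 Ω
I = V/|Z| = 4.16 mA
V_C = I·|Z_C| = 0.00416 × 25900 = 108 V

108 V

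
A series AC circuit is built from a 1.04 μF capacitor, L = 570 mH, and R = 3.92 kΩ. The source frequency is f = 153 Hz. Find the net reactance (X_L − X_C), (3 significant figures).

ω = 2πf = 961.3 rad/s
X_L = ωL = 548 Ω
X_C = 1/(ωC) = 1000 Ω
X = 548 − 1000 = -452 Ω

-452 Ω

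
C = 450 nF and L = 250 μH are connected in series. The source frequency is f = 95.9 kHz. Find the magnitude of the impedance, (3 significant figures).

147 Ω

ω = 2πf = 602600 rad/s
X_L = ωL = 151 Ω
X_C = 1/(ωC) = 3.69 Ω
Net reactance X = X_L − X_C = 147 Ω
Z = j147 Ω
|Z| = √(0² + 147²) = 147 Ω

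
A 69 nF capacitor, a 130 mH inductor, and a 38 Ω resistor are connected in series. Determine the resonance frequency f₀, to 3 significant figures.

1.68 kHz

ω₀ = 1/√(LC) = 1/√(0.13 × 6.9e-08) = 10560 rad/s
f₀ = ω₀/(2π) = 1.68 kHz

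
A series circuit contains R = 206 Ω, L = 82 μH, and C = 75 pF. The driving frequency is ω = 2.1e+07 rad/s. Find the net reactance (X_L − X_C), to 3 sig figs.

X_L = ωL = 1720 Ω
X_C = 1/(ωC) = 635 Ω
X = 1720 − 635 = 1090 Ω

1090 Ω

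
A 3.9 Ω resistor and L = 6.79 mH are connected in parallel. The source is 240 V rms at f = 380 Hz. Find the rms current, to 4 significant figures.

ω = 2πf = 2388 rad/s
X_L = ωL = 16.21 Ω
Parallel: admittances add. Y = 1/R + 1/(jωL)
Y = (0.2564 − j0.06168) S
|Y| = 0.2637 S → |Z| = 1/|Y| = 3.792 Ω, ∠Z = −∠Y = 13.53°
I = V/|Z| = 240/3.792 = 63.29 A

63.29 A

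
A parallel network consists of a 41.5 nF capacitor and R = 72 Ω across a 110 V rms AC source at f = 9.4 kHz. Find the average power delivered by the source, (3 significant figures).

168 W

ω = 2πf = 59060 rad/s
X_C = 1/(ωC) = 408 Ω
Parallel: admittances add. Y = 1/R + jωC
Y = (0.0139 + j0.00245) S
|Y| = 0.0141 S → |Z| = 1/|Y| = 70.9 Ω, ∠Z = −∠Y = -10.0°
I = V/|Z| = 1.55 A
P = VI cos φ = 110 × 1.55 × cos(-10.0°) = 168 W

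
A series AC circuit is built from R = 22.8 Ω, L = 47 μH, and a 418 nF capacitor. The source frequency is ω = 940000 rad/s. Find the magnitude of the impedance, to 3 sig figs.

47.5 Ω

X_L = ωL = 44.2 Ω
X_C = 1/(ωC) = 2.55 Ω
Net reactance X = X_L − X_C = 41.6 Ω
Z = 22.8 + j41.6 Ω
|Z| = √(22.8² + 41.6²) = 47.5 Ω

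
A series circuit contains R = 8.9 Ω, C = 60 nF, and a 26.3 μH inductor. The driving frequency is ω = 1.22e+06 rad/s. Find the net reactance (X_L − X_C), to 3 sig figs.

X_L = ωL = 32.1 Ω
X_C = 1/(ωC) = 13.7 Ω
X = 32.1 − 13.7 = 18.4 Ω

18.4 Ω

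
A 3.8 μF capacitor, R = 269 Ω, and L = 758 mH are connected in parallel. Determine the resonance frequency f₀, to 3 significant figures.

ω₀ = 1/√(LC) = 1/√(0.758 × 3.8e-06) = 589.2 rad/s
f₀ = ω₀/(2π) = 93.8 Hz

93.8 Hz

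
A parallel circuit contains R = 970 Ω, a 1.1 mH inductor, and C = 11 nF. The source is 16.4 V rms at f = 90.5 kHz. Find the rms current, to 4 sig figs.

78.21 mA

ω = 2πf = 568600 rad/s
X_L = ωL = 625.5 Ω
X_C = 1/(ωC) = 159.9 Ω
Parallel: admittances add. Y = 1/R + 1/(jωL) + jωC
Y = (0.001031 + j0.004656) S
|Y| = 0.004769 S → |Z| = 1/|Y| = 209.7 Ω, ∠Z = −∠Y = -77.52°
I = V/|Z| = 16.4/209.7 = 78.21 mA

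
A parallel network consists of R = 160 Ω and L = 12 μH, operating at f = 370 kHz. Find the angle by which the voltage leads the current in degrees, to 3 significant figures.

ω = 2πf = 2.325e+06 rad/s
X_L = ωL = 27.9 Ω
Parallel: admittances add. Y = 1/R + 1/(jωL)
Y = (0.00625 − j0.0358) S
|Y| = 0.0364 S → |Z| = 1/|Y| = 27.5 Ω, ∠Z = −∠Y = 80.1°

80.1°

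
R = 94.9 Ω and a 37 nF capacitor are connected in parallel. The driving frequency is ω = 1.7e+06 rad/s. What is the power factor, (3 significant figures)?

X_C = 1/(ωC) = 15.9 Ω
Parallel: admittances add. Y = 1/R + jωC
Y = (0.0105 + j0.0629) S
|Y| = 0.0638 S → |Z| = 1/|Y| = 15.7 Ω, ∠Z = −∠Y = -80.5°
cos φ = cos(-80.5°) = 0.165

0.165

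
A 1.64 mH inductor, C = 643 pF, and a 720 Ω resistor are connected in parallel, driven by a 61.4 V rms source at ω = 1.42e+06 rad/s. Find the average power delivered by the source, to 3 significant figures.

5.24 W

X_L = ωL = 2330 Ω
X_C = 1/(ωC) = 1100 Ω
Parallel: admittances add. Y = 1/R + 1/(jωL) + jωC
Y = (0.00139 + j0.000484) S
|Y| = 0.00147 S → |Z| = 1/|Y| = 680 Ω, ∠Z = −∠Y = -19.2°
I = V/|Z| = 90.3 mA
P = VI cos φ = 61.4 × 0.0903 × cos(-19.2°) = 5.24 W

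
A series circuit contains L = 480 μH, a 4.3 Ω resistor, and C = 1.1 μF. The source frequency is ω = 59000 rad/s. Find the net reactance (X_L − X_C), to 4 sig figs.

12.91 Ω

X_L = ωL = 28.32 Ω
X_C = 1/(ωC) = 15.41 Ω
X = 28.32 − 15.41 = 12.91 Ω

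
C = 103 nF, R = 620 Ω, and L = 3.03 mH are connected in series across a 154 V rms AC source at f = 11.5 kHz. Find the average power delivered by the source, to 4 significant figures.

37.55 W

ω = 2πf = 72260 rad/s
X_L = ωL = 218.9 Ω
X_C = 1/(ωC) = 134.4 Ω
Net reactance X = X_L − X_C = 84.57 Ω
Z = 620.0 + j84.57 Ω
|Z| = √(620.0² + 84.57²) = 625.7 Ω
∠Z = arctan(84.57/620.0) = 7.768°
I = V/|Z| = 246.1 mA
P = VI cos φ = 154 × 0.2461 × cos(7.768°) = 37.55 W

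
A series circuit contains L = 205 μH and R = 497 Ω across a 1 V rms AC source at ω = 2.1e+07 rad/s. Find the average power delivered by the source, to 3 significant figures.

26.5 μW

X_L = ωL = 4300 Ω
Z = 497 + j4300 Ω
|Z| = √(497² + 4300²) = 4330 Ω
∠Z = arctan(4300/497) = 83.4°
I = V/|Z| = 231 μA
P = VI cos φ = 1 × 0.000231 × cos(83.4°) = 26.5 μW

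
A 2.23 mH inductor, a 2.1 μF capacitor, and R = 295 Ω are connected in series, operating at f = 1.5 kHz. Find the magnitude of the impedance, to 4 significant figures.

296.5 Ω

ω = 2πf = 9425 rad/s
X_L = ωL = 21.02 Ω
X_C = 1/(ωC) = 50.53 Ω
Net reactance X = X_L − X_C = -29.51 Ω
Z = 295.0 − j29.51 Ω
|Z| = √(295.0² + 29.51²) = 296.5 Ω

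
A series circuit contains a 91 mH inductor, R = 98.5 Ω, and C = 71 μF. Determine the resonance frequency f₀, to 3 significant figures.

ω₀ = 1/√(LC) = 1/√(0.091 × 7.1e-05) = 393.4 rad/s
f₀ = ω₀/(2π) = 62.6 Hz

62.6 Hz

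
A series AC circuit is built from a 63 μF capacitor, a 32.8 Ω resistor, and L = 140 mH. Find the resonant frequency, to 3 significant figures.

53.6 Hz

ω₀ = 1/√(LC) = 1/√(0.14 × 6.3e-05) = 336.7 rad/s
f₀ = ω₀/(2π) = 53.6 Hz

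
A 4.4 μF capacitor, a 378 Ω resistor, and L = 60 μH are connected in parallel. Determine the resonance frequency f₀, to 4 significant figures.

9.795 kHz

ω₀ = 1/√(LC) = 1/√(6e-05 × 4.4e-06) = 61550 rad/s
f₀ = ω₀/(2π) = 9.795 kHz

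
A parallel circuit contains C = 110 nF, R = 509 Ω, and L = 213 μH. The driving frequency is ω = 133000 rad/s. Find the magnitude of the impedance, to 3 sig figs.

48.2 Ω

X_L = ωL = 28.3 Ω
X_C = 1/(ωC) = 68.4 Ω
Parallel: admittances add. Y = 1/R + 1/(jωL) + jωC
Y = (0.00196 − j0.0207) S
|Y| = 0.0208 S → |Z| = 1/|Y| = 48.2 Ω, ∠Z = −∠Y = 84.6°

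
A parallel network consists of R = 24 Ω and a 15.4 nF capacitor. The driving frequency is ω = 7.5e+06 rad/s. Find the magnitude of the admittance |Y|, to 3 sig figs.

X_C = 1/(ωC) = 8.66 Ω
Parallel: admittances add. Y = 1/R + jωC
Y = (0.0417 + j0.115) S
|Y| = 0.123 S → |Z| = 1/|Y| = 8.14 Ω, ∠Z = −∠Y = -70.2°

123 mS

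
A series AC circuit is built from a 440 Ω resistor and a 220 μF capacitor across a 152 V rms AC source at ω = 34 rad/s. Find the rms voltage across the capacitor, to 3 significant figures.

X_C = 1/(ωC) = 134 Ω
Z = 440 − j134 Ω
|Z| = √(440² + 134²) = 460 Ω
I = V/|Z| = 331 mA
V_C = I·|Z_C| = 0.331 × 134 = 44.2 V

44.2 V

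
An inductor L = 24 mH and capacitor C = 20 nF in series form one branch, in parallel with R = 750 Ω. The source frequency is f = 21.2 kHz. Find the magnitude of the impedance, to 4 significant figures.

724.8 Ω

ω = 2πf = 133200 rad/s
X_L = ωL = 3197 Ω
X_C = 1/(ωC) = 375.4 Ω
Branch 1: Z₁ = R = 750.0 Ω
Branch 2 (series LC): Z₂ = j(X_L − X_C) = j2822 Ω
Parallel: Z = Z₁Z₂/(Z₁+Z₂), |Z| = 724.8 Ω, ∠Z = 14.89°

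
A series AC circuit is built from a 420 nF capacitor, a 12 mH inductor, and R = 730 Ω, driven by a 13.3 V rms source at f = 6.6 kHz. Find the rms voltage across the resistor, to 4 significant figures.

ω = 2πf = 41470 rad/s
X_L = ωL = 497.6 Ω
X_C = 1/(ωC) = 57.42 Ω
Net reactance X = X_L − X_C = 440.2 Ω
Z = 730.0 + j440.2 Ω
|Z| = √(730.0² + 440.2²) = 852.5 Ω
I = V/|Z| = 15.60 mA
V_R = I·|Z_R| = 0.01560 × 730.0 = 11.39 V

11.39 V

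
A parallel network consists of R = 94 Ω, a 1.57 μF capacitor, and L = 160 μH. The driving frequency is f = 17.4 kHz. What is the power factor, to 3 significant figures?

ω = 2πf = 109300 rad/s
X_L = ωL = 17.5 Ω
X_C = 1/(ωC) = 5.83 Ω
Parallel: admittances add. Y = 1/R + 1/(jωL) + jωC
Y = (0.0106 + j0.114) S
|Y| = 0.115 S → |Z| = 1/|Y| = 8.70 Ω, ∠Z = −∠Y = -84.7°
cos φ = cos(-84.7°) = 0.0925

0.0925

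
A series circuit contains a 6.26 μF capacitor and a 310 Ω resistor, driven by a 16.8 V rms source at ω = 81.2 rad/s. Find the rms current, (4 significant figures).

8.436 mA

X_C = 1/(ωC) = 1967 Ω
Z = 310.0 − j1967 Ω
|Z| = √(310.0² + 1967²) = 1992 Ω
I = V/|Z| = 16.8/1992 = 8.436 mA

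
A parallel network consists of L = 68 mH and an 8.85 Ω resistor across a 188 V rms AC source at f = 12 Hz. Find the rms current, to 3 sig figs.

42.4 A

ω = 2πf = 75.40 rad/s
X_L = ωL = 5.13 Ω
Parallel: admittances add. Y = 1/R + 1/(jωL)
Y = (0.113 − j0.195) S
|Y| = 0.225 S → |Z| = 1/|Y| = 4.44 Ω, ∠Z = −∠Y = 59.9°
I = V/|Z| = 188/4.44 = 42.4 A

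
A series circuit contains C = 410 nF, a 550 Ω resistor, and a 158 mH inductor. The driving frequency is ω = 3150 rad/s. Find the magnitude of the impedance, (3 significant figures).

X_L = ωL = 498 Ω
X_C = 1/(ωC) = 774 Ω
Net reactance X = X_L − X_C = -277 Ω
Z = 550 − j277 Ω
|Z| = √(550² + 277²) = 616 Ω

616 Ω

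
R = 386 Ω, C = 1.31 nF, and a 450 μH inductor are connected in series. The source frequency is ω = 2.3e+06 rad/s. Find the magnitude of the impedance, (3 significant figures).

X_L = ωL = 1040 Ω
X_C = 1/(ωC) = 332 Ω
Net reactance X = X_L − X_C = 703 Ω
Z = 386 + j703 Ω
|Z| = √(386² + 703²) = 802 Ω

802 Ω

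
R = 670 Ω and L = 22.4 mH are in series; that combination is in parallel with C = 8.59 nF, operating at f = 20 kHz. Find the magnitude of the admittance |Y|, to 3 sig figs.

748 μS

ω = 2πf = 125700 rad/s
X_L = ωL = 2810 Ω
X_C = 1/(ωC) = 926 Ω
Branch 1 (R+jX_L): Z₁ = 670 + j2810 Ω, |Z₁| = 2890 Ω
Branch 2 (−jX_C): Z₂ = −j926 Ω
Parallel: Z = Z₁Z₂/(Z₁+Z₂), |Z| = 1340 Ω, ∠Z = -83.9°
|Y| = 1/|Z| = 748 μS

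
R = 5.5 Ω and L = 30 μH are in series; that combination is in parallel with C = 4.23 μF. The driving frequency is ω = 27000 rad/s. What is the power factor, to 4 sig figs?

0.8964

X_L = ωL = 0.8100 Ω
X_C = 1/(ωC) = 8.756 Ω
Branch 1 (R+jX_L): Z₁ = 5.500 + j0.8100 Ω, |Z₁| = 5.559 Ω
Branch 2 (−jX_C): Z₂ = −j8.756 Ω
Parallel: Z = Z₁Z₂/(Z₁+Z₂), |Z| = 5.037 Ω, ∠Z = -26.31°
cos φ = cos(-26.31°) = 0.8964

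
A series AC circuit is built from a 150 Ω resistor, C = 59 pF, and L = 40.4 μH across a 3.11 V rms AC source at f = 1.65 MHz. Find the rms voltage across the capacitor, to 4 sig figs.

ω = 2πf = 1.037e+07 rad/s
X_L = ωL = 418.8 Ω
X_C = 1/(ωC) = 1635 Ω
Net reactance X = X_L − X_C = -1216 Ω
Z = 150.0 − j1216 Ω
|Z| = √(150.0² + 1216²) = 1225 Ω
I = V/|Z| = 2.538 mA
V_C = I·|Z_C| = 0.002538 × 1635 = 4.150 V

4.150 V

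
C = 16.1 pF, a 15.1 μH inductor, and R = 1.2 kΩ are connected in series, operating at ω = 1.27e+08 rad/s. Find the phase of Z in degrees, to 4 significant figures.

X_L = ωL = 1918 Ω
X_C = 1/(ωC) = 489.1 Ω
Net reactance X = X_L − X_C = 1429 Ω
Z = 1200 + j1429 Ω
|Z| = √(1200² + 1429²) = 1866 Ω
∠Z = arctan(1429/1200) = 49.97°

49.97°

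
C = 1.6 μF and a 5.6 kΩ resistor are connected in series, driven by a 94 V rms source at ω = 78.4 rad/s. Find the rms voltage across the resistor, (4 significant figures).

X_C = 1/(ωC) = 7972 Ω
Z = 5600 − j7972 Ω
|Z| = √(5600² + 7972²) = 9742 Ω
I = V/|Z| = 9.649 mA
V_R = I·|Z_R| = 0.009649 × 5600 = 54.03 V

54.03 V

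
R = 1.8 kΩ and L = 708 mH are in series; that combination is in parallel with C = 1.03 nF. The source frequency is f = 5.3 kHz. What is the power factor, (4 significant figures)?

0.3787

ω = 2πf = 33300 rad/s
X_L = ωL = 23580 Ω
X_C = 1/(ωC) = 29150 Ω
Branch 1 (R+jX_L): Z₁ = 1800 + j23580 Ω, |Z₁| = 23650 Ω
Branch 2 (−jX_C): Z₂ = −j29150 Ω
Parallel: Z = Z₁Z₂/(Z₁+Z₂), |Z| = 117600 Ω, ∠Z = 67.75°
cos φ = cos(67.75°) = 0.3787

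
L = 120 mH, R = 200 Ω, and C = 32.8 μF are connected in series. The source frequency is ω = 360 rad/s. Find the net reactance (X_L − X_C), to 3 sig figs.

-41.5 Ω

X_L = ωL = 43.2 Ω
X_C = 1/(ωC) = 84.7 Ω
X = 43.2 − 84.7 = -41.5 Ω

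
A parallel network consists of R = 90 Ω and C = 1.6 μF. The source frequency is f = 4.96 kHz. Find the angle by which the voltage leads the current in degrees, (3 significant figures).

ω = 2πf = 31160 rad/s
X_C = 1/(ωC) = 20.1 Ω
Parallel: admittances add. Y = 1/R + jωC
Y = (0.0111 + j0.0499) S
|Y| = 0.0511 S → |Z| = 1/|Y| = 19.6 Ω, ∠Z = −∠Y = -77.4°

-77.4°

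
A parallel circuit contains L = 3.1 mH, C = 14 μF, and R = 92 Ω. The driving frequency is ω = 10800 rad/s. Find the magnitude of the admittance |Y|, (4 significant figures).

121.8 mS

X_L = ωL = 33.48 Ω
X_C = 1/(ωC) = 6.614 Ω
Parallel: admittances add. Y = 1/R + 1/(jωL) + jωC
Y = (0.01087 + j0.1213) S
|Y| = 0.1218 S → |Z| = 1/|Y| = 8.209 Ω, ∠Z = −∠Y = -84.88°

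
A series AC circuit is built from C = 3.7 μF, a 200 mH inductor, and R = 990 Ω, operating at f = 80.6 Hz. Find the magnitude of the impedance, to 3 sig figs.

1080 Ω

ω = 2πf = 506.4 rad/s
X_L = ωL = 101 Ω
X_C = 1/(ωC) = 534 Ω
Net reactance X = X_L − X_C = -432 Ω
Z = 990 − j432 Ω
|Z| = √(990² + 432²) = 1080 Ω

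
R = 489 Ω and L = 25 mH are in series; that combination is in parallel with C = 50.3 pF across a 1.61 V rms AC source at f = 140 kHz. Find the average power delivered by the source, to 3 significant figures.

ω = 2πf = 879600 rad/s
X_L = ωL = 22000 Ω
X_C = 1/(ωC) = 22600 Ω
Branch 1 (R+jX_L): Z₁ = 489 + j22000 Ω, |Z₁| = 22000 Ω
Branch 2 (−jX_C): Z₂ = −j22600 Ω
Parallel: Z = Z₁Z₂/(Z₁+Z₂), |Z| = 636000 Ω, ∠Z = 50.0°
I = V/|Z| = 2.53 μA
P = VI cos φ = 1.61 × 2.53e-06 × cos(50.0°) = 2.62 μW

2.62 μW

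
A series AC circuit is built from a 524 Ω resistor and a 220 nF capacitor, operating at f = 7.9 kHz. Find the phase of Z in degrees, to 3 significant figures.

-9.91°

ω = 2πf = 49640 rad/s
X_C = 1/(ωC) = 91.6 Ω
Z = 524 − j91.6 Ω
|Z| = √(524² + 91.6²) = 532 Ω
∠Z = arctan(-91.6/524) = -9.91°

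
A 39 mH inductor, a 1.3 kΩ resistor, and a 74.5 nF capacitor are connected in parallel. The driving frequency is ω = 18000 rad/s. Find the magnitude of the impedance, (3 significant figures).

1290 Ω

X_L = ωL = 702 Ω
X_C = 1/(ωC) = 746 Ω
Parallel: admittances add. Y = 1/R + 1/(jωL) + jωC
Y = (0.000769 − j8.35e-05) S
|Y| = 0.000774 S → |Z| = 1/|Y| = 1290 Ω, ∠Z = −∠Y = 6.20°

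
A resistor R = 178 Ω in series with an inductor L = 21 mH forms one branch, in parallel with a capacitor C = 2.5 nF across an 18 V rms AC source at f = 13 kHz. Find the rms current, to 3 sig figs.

ω = 2πf = 81680 rad/s
X_L = ωL = 1720 Ω
X_C = 1/(ωC) = 4900 Ω
Branch 1 (R+jX_L): Z₁ = 178 + j1720 Ω, |Z₁| = 1720 Ω
Branch 2 (−jX_C): Z₂ = −j4900 Ω
Parallel: Z = Z₁Z₂/(Z₁+Z₂), |Z| = 2650 Ω, ∠Z = 80.9°
I = V/|Z| = 18/2650 = 6.79 mA

6.79 mA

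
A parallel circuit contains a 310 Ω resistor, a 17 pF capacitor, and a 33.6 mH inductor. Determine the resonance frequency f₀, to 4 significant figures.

ω₀ = 1/√(LC) = 1/√(0.0336 × 1.7e-11) = 1.323e+06 rad/s
f₀ = ω₀/(2π) = 210.6 kHz

210.6 kHz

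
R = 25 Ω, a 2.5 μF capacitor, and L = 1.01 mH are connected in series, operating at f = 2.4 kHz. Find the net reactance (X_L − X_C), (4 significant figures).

-11.30 Ω

ω = 2πf = 15080 rad/s
X_L = ωL = 15.23 Ω
X_C = 1/(ωC) = 26.53 Ω
X = 15.23 − 26.53 = -11.30 Ω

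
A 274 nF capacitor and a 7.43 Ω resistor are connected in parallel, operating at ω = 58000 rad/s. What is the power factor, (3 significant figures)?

0.993

X_C = 1/(ωC) = 62.9 Ω
Parallel: admittances add. Y = 1/R + jωC
Y = (0.135 + j0.0159) S
|Y| = 0.136 S → |Z| = 1/|Y| = 7.38 Ω, ∠Z = −∠Y = -6.73°
cos φ = cos(-6.73°) = 0.993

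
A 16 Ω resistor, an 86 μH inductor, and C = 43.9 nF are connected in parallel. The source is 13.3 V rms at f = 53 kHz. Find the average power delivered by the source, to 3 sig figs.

ω = 2πf = 333000 rad/s
X_L = ωL = 28.6 Ω
X_C = 1/(ωC) = 68.4 Ω
Parallel: admittances add. Y = 1/R + 1/(jωL) + jωC
Y = (0.0625 − j0.0203) S
|Y| = 0.0657 S → |Z| = 1/|Y| = 15.2 Ω, ∠Z = −∠Y = 18.0°
I = V/|Z| = 874 mA
P = VI cos φ = 13.3 × 0.874 × cos(18.0°) = 11.1 W

11.1 W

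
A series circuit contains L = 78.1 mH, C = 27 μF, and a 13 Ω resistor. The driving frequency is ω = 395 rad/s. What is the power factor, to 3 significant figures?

X_L = ωL = 30.8 Ω
X_C = 1/(ωC) = 93.8 Ω
Net reactance X = X_L − X_C = -62.9 Ω
Z = 13.0 − j62.9 Ω
|Z| = √(13.0² + 62.9²) = 64.2 Ω
∠Z = arctan(-62.9/13.0) = -78.3°
cos φ = cos(-78.3°) = 0.202

0.202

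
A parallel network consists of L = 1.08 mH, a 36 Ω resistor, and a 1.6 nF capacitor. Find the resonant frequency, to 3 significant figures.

121 kHz

ω₀ = 1/√(LC) = 1/√(0.00108 × 1.6e-09) = 760700 rad/s
f₀ = ω₀/(2π) = 121 kHz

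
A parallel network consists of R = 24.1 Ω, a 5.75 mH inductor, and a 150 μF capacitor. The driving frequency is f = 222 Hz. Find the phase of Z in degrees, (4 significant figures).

ω = 2πf = 1395 rad/s
X_L = ωL = 8.020 Ω
X_C = 1/(ωC) = 4.779 Ω
Parallel: admittances add. Y = 1/R + 1/(jωL) + jωC
Y = (0.04149 + j0.08455) S
|Y| = 0.09418 S → |Z| = 1/|Y| = 10.62 Ω, ∠Z = −∠Y = -63.86°

-63.86°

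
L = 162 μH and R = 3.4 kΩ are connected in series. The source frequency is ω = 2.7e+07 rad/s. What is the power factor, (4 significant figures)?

X_L = ωL = 4374 Ω
Z = 3400 + j4374 Ω
|Z| = √(3400² + 4374²) = 5540 Ω
∠Z = arctan(4374/3400) = 52.14°
cos φ = cos(52.14°) = 0.6137

0.6137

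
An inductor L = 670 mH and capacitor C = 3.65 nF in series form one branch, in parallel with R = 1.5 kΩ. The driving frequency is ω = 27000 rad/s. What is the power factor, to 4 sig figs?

0.9826

X_L = ωL = 18090 Ω
X_C = 1/(ωC) = 10150 Ω
Branch 1: Z₁ = R = 1500 Ω
Branch 2 (series LC): Z₂ = j(X_L − X_C) = j7943 Ω
Parallel: Z = Z₁Z₂/(Z₁+Z₂), |Z| = 1474 Ω, ∠Z = 10.69°
cos φ = cos(10.69°) = 0.9826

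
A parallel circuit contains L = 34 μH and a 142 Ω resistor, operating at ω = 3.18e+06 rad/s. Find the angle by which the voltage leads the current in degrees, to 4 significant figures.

X_L = ωL = 108.1 Ω
Parallel: admittances add. Y = 1/R + 1/(jωL)
Y = (0.007042 − j0.009249) S
|Y| = 0.01162 S → |Z| = 1/|Y| = 86.02 Ω, ∠Z = −∠Y = 52.71°

52.71°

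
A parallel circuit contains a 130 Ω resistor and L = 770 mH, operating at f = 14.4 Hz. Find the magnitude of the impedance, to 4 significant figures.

61.41 Ω

ω = 2πf = 90.48 rad/s
X_L = ωL = 69.67 Ω
Parallel: admittances add. Y = 1/R + 1/(jωL)
Y = (0.007692 − j0.01435) S
|Y| = 0.01629 S → |Z| = 1/|Y| = 61.41 Ω, ∠Z = −∠Y = 61.81°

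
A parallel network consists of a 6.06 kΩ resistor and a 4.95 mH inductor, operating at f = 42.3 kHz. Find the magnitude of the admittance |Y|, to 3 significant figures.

778 μS

ω = 2πf = 265800 rad/s
X_L = ωL = 1320 Ω
Parallel: admittances add. Y = 1/R + 1/(jωL)
Y = (0.000165 − j0.000760) S
|Y| = 0.000778 S → |Z| = 1/|Y| = 1290 Ω, ∠Z = −∠Y = 77.8°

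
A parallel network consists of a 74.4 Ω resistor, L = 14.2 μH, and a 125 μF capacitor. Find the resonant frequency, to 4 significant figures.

ω₀ = 1/√(LC) = 1/√(1.42e-05 × 0.000125) = 23740 rad/s
f₀ = ω₀/(2π) = 3.778 kHz

3.778 kHz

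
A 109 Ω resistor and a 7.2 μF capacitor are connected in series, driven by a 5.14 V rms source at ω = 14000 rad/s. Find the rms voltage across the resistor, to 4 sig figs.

X_C = 1/(ωC) = 9.921 Ω
Z = 109.0 − j9.921 Ω
|Z| = √(109.0² + 9.921²) = 109.5 Ω
I = V/|Z| = 46.96 mA
V_R = I·|Z_R| = 0.04696 × 109.0 = 5.119 V

5.119 V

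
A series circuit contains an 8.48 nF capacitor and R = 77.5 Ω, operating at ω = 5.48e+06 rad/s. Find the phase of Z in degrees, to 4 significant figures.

X_C = 1/(ωC) = 21.52 Ω
Z = 77.50 − j21.52 Ω
|Z| = √(77.50² + 21.52²) = 80.43 Ω
∠Z = arctan(-21.52/77.50) = -15.52°

-15.52°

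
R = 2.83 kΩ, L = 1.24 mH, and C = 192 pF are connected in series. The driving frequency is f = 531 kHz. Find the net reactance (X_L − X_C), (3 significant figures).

2580 Ω

ω = 2πf = 3.336e+06 rad/s
X_L = ωL = 4140 Ω
X_C = 1/(ωC) = 1560 Ω
X = 4140 − 1560 = 2580 Ω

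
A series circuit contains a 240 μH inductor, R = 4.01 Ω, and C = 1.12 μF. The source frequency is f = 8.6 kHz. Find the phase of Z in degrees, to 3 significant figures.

ω = 2πf = 54040 rad/s
X_L = ωL = 13.0 Ω
X_C = 1/(ωC) = 16.5 Ω
Net reactance X = X_L − X_C = -3.56 Ω
Z = 4.01 − j3.56 Ω
|Z| = √(4.01² + 3.56²) = 5.36 Ω
∠Z = arctan(-3.56/4.01) = -41.6°

-41.6°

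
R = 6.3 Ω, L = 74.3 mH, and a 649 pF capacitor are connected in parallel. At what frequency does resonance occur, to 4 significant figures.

22.92 kHz

ω₀ = 1/√(LC) = 1/√(0.0743 × 6.49e-10) = 144000 rad/s
f₀ = ω₀/(2π) = 22.92 kHz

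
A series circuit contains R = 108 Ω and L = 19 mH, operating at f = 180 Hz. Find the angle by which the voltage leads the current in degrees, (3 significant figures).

11.3°

ω = 2πf = 1131 rad/s
X_L = ωL = 21.5 Ω
Z = 108 + j21.5 Ω
|Z| = √(108² + 21.5²) = 110 Ω
∠Z = arctan(21.5/108) = 11.3°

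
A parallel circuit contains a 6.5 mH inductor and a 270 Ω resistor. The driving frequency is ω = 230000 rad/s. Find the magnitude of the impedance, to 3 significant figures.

X_L = ωL = 1500 Ω
Parallel: admittances add. Y = 1/R + 1/(jωL)
Y = (0.00370 − j0.000669) S
|Y| = 0.00376 S → |Z| = 1/|Y| = 266 Ω, ∠Z = −∠Y = 10.2°

266 Ω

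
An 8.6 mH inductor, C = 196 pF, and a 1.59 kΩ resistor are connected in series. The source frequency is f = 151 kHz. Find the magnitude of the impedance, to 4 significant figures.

ω = 2πf = 948800 rad/s
X_L = ωL = 8159 Ω
X_C = 1/(ωC) = 5378 Ω
Net reactance X = X_L − X_C = 2782 Ω
Z = 1590 + j2782 Ω
|Z| = √(1590² + 2782²) = 3204 Ω

3204 Ω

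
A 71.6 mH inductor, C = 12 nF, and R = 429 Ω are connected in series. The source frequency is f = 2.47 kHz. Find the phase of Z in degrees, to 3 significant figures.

-84.2°

ω = 2πf = 15520 rad/s
X_L = ωL = 1110 Ω
X_C = 1/(ωC) = 5370 Ω
Net reactance X = X_L − X_C = -4260 Ω
Z = 429 − j4260 Ω
|Z| = √(429² + 4260²) = 4280 Ω
∠Z = arctan(-4260/429) = -84.2°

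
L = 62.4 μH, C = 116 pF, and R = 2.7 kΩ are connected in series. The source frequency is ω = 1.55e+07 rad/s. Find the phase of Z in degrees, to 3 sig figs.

X_L = ωL = 967 Ω
X_C = 1/(ωC) = 556 Ω
Net reactance X = X_L − X_C = 411 Ω
Z = 2700 + j411 Ω
|Z| = √(2700² + 411²) = 2730 Ω
∠Z = arctan(411/2700) = 8.66°

8.66°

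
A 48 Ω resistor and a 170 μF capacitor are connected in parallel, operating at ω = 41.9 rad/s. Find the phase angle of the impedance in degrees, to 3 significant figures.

X_C = 1/(ωC) = 140 Ω
Parallel: admittances add. Y = 1/R + jωC
Y = (0.0208 + j0.00712) S
|Y| = 0.0220 S → |Z| = 1/|Y| = 45.4 Ω, ∠Z = −∠Y = -18.9°

-18.9°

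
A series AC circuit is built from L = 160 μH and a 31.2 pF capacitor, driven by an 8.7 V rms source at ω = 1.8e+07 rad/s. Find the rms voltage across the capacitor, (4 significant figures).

14.09 V

X_L = ωL = 2880 Ω
X_C = 1/(ωC) = 1781 Ω
Net reactance X = X_L − X_C = 1099 Ω
Z = j1099 Ω
|Z| = √(0² + 1099²) = 1099 Ω
I = V/|Z| = 7.914 mA
V_C = I·|Z_C| = 0.007914 × 1781 = 14.09 V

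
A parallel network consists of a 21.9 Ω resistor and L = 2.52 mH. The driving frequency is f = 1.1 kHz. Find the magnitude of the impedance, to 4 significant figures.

ω = 2πf = 6912 rad/s
X_L = ωL = 17.42 Ω
Parallel: admittances add. Y = 1/R + 1/(jωL)
Y = (0.04566 − j0.05742) S
|Y| = 0.07336 S → |Z| = 1/|Y| = 13.63 Ω, ∠Z = −∠Y = 51.50°

13.63 Ω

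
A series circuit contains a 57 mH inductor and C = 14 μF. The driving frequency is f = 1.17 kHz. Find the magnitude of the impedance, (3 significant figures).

409 Ω

ω = 2πf = 7351 rad/s
X_L = ωL = 419 Ω
X_C = 1/(ωC) = 9.72 Ω
Net reactance X = X_L − X_C = 409 Ω
Z = j409 Ω
|Z| = √(0² + 409²) = 409 Ω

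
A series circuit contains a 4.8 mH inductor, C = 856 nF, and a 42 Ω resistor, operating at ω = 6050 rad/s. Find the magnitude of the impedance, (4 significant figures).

X_L = ωL = 29.04 Ω
X_C = 1/(ωC) = 193.1 Ω
Net reactance X = X_L − X_C = -164.1 Ω
Z = 42.00 − j164.1 Ω
|Z| = √(42.00² + 164.1²) = 169.3 Ω

169.3 Ω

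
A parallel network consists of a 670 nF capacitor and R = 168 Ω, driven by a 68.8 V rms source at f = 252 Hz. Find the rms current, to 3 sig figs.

ω = 2πf = 1583 rad/s
X_C = 1/(ωC) = 943 Ω
Parallel: admittances add. Y = 1/R + jωC
Y = (0.00595 + j0.00106) S
|Y| = 0.00605 S → |Z| = 1/|Y| = 165 Ω, ∠Z = −∠Y = -10.1°
I = V/|Z| = 68.8/165 = 416 mA

416 mA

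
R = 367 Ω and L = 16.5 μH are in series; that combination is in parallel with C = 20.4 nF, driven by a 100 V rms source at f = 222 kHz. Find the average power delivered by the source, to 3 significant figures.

27.1 W

ω = 2πf = 1.395e+06 rad/s
X_L = ωL = 23.0 Ω
X_C = 1/(ωC) = 35.1 Ω
Branch 1 (R+jX_L): Z₁ = 367 + j23.0 Ω, |Z₁| = 368 Ω
Branch 2 (−jX_C): Z₂ = −j35.1 Ω
Parallel: Z = Z₁Z₂/(Z₁+Z₂), |Z| = 35.2 Ω, ∠Z = -84.5°
I = V/|Z| = 2.84 A
P = VI cos φ = 100 × 2.84 × cos(-84.5°) = 27.1 W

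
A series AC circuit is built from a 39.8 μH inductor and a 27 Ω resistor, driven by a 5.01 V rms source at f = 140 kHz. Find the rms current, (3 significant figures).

ω = 2πf = 879600 rad/s
X_L = ωL = 35.0 Ω
Z = 27.0 + j35.0 Ω
|Z| = √(27.0² + 35.0²) = 44.2 Ω
I = V/|Z| = 5.01/44.2 = 113 mA

113 mA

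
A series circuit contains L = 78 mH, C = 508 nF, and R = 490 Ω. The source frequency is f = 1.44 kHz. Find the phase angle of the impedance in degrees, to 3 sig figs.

ω = 2πf = 9048 rad/s
X_L = ωL = 706 Ω
X_C = 1/(ωC) = 218 Ω
Net reactance X = X_L − X_C = 488 Ω
Z = 490 + j488 Ω
|Z| = √(490² + 488²) = 692 Ω
∠Z = arctan(488/490) = 44.9°

44.9°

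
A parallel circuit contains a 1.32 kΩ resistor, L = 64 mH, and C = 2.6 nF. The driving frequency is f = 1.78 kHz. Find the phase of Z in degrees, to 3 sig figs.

ω = 2πf = 11180 rad/s
X_L = ωL = 716 Ω
X_C = 1/(ωC) = 34400 Ω
Parallel: admittances add. Y = 1/R + 1/(jωL) + jωC
Y = (0.000758 − j0.00137) S
|Y| = 0.00156 S → |Z| = 1/|Y| = 639 Ω, ∠Z = −∠Y = 61.0°

61.0°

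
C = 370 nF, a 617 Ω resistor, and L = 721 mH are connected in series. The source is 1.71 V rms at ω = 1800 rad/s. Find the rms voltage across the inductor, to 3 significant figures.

3.42 V

X_L = ωL = 1300 Ω
X_C = 1/(ωC) = 1500 Ω
Net reactance X = X_L − X_C = -204 Ω
Z = 617 − j204 Ω
|Z| = √(617² + 204²) = 650 Ω
I = V/|Z| = 2.63 mA
V_L = I·|Z_L| = 0.00263 × 1300 = 3.42 V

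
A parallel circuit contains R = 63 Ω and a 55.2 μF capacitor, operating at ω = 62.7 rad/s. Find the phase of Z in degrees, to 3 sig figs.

-12.3°

X_C = 1/(ωC) = 289 Ω
Parallel: admittances add. Y = 1/R + jωC
Y = (0.0159 + j0.00346) S
|Y| = 0.0162 S → |Z| = 1/|Y| = 61.6 Ω, ∠Z = −∠Y = -12.3°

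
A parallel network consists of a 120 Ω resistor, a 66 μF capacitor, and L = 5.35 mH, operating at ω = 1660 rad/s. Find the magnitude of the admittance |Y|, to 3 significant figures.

8.87 mS

X_L = ωL = 8.88 Ω
X_C = 1/(ωC) = 9.13 Ω
Parallel: admittances add. Y = 1/R + 1/(jωL) + jωC
Y = (0.00833 − j0.00304) S
|Y| = 0.00887 S → |Z| = 1/|Y| = 113 Ω, ∠Z = −∠Y = 20.0°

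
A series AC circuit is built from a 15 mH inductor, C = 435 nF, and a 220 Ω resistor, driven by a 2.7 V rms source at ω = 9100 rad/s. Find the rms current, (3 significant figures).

10.9 mA

X_L = ωL = 136 Ω
X_C = 1/(ωC) = 253 Ω
Net reactance X = X_L − X_C = -116 Ω
Z = 220 − j116 Ω
|Z| = √(220² + 116²) = 249 Ω
I = V/|Z| = 2.7/249 = 10.9 mA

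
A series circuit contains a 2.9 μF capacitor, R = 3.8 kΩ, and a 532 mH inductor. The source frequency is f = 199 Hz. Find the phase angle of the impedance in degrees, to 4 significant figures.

5.851°

ω = 2πf = 1250 rad/s
X_L = ωL = 665.2 Ω
X_C = 1/(ωC) = 275.8 Ω
Net reactance X = X_L − X_C = 389.4 Ω
Z = 3800 + j389.4 Ω
|Z| = √(3800² + 389.4²) = 3820 Ω
∠Z = arctan(389.4/3800) = 5.851°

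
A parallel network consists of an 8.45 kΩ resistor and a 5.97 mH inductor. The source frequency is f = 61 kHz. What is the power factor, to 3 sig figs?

0.261

ω = 2πf = 383300 rad/s
X_L = ωL = 2290 Ω
Parallel: admittances add. Y = 1/R + 1/(jωL)
Y = (0.000118 − j0.000437) S
|Y| = 0.000453 S → |Z| = 1/|Y| = 2210 Ω, ∠Z = −∠Y = 74.8°
cos φ = cos(74.8°) = 0.261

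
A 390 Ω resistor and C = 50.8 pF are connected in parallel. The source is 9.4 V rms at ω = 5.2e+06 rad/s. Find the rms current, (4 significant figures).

X_C = 1/(ωC) = 3786 Ω
Parallel: admittances add. Y = 1/R + jωC
Y = (0.002564 + j0.0002642) S
|Y| = 0.002578 S → |Z| = 1/|Y| = 387.9 Ω, ∠Z = −∠Y = -5.882°
I = V/|Z| = 9.4/387.9 = 24.23 mA

24.23 mA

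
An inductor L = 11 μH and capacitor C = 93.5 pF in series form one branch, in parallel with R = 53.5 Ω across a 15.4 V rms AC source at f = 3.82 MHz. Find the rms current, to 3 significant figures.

300 mA

ω = 2πf = 2.4e+07 rad/s
X_L = ωL = 264 Ω
X_C = 1/(ωC) = 446 Ω
Branch 1: Z₁ = R = 53.5 Ω
Branch 2 (series LC): Z₂ = j(X_L − X_C) = −j182 Ω
Parallel: Z = Z₁Z₂/(Z₁+Z₂), |Z| = 51.3 Ω, ∠Z = -16.4°
I = V/|Z| = 15.4/51.3 = 300 mA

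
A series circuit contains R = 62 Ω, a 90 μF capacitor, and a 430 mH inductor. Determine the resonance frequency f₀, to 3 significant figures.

25.6 Hz

ω₀ = 1/√(LC) = 1/√(0.43 × 9e-05) = 160.7 rad/s
f₀ = ω₀/(2π) = 25.6 Hz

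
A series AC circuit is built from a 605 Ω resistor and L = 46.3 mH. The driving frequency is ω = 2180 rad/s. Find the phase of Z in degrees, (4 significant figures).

X_L = ωL = 100.9 Ω
Z = 605.0 + j100.9 Ω
|Z| = √(605.0² + 100.9²) = 613.4 Ω
∠Z = arctan(100.9/605.0) = 9.472°

9.472°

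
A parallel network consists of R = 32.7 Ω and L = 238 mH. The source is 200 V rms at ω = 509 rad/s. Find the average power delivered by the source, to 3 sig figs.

X_L = ωL = 121 Ω
Parallel: admittances add. Y = 1/R + 1/(jωL)
Y = (0.0306 − j0.00825) S
|Y| = 0.0317 S → |Z| = 1/|Y| = 31.6 Ω, ∠Z = −∠Y = 15.1°
I = V/|Z| = 6.34 A
P = VI cos φ = 200 × 6.34 × cos(15.1°) = 1.22 kW

1.22 kW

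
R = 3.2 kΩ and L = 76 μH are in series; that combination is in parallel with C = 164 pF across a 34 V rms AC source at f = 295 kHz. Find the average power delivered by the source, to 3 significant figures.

ω = 2πf = 1.854e+06 rad/s
X_L = ωL = 141 Ω
X_C = 1/(ωC) = 3290 Ω
Branch 1 (R+jX_L): Z₁ = 3200 + j141 Ω, |Z₁| = 3200 Ω
Branch 2 (−jX_C): Z₂ = −j3290 Ω
Parallel: Z = Z₁Z₂/(Z₁+Z₂), |Z| = 2350 Ω, ∠Z = -42.9°
I = V/|Z| = 14.5 mA
P = VI cos φ = 34 × 0.0145 × cos(-42.9°) = 361 mW

361 mW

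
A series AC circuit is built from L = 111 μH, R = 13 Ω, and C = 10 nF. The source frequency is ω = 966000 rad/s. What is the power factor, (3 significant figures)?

X_L = ωL = 107 Ω
X_C = 1/(ωC) = 104 Ω
Net reactance X = X_L − X_C = 3.71 Ω
Z = 13.0 + j3.71 Ω
|Z| = √(13.0² + 3.71²) = 13.5 Ω
∠Z = arctan(3.71/13.0) = 15.9°
cos φ = cos(15.9°) = 0.962

0.962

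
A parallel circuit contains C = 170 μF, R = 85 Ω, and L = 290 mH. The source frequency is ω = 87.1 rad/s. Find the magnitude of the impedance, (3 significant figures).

36.5 Ω

X_L = ωL = 25.3 Ω
X_C = 1/(ωC) = 67.5 Ω
Parallel: admittances add. Y = 1/R + 1/(jωL) + jωC
Y = (0.0118 − j0.0248) S
|Y| = 0.0274 S → |Z| = 1/|Y| = 36.5 Ω, ∠Z = −∠Y = 64.6°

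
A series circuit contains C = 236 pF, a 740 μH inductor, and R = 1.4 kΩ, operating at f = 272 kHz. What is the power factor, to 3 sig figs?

0.755

ω = 2πf = 1.709e+06 rad/s
X_L = ωL = 1260 Ω
X_C = 1/(ωC) = 2480 Ω
Net reactance X = X_L − X_C = -1210 Ω
Z = 1400 − j1210 Ω
|Z| = √(1400² + 1210²) = 1850 Ω
∠Z = arctan(-1210/1400) = -40.9°
cos φ = cos(-40.9°) = 0.755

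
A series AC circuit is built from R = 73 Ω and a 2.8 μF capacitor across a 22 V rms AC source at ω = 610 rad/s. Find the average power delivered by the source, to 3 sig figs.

101 mW

X_C = 1/(ωC) = 585 Ω
Z = 73.0 − j585 Ω
|Z| = √(73.0² + 585²) = 590 Ω
∠Z = arctan(-585/73.0) = -82.9°
I = V/|Z| = 37.3 mA
P = VI cos φ = 22 × 0.0373 × cos(-82.9°) = 101 mW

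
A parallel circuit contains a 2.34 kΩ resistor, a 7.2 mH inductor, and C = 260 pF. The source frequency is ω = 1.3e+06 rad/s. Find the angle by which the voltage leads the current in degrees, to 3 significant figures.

-28.4°

X_L = ωL = 9360 Ω
X_C = 1/(ωC) = 2960 Ω
Parallel: admittances add. Y = 1/R + 1/(jωL) + jωC
Y = (0.000427 + j0.000231) S
|Y| = 0.000486 S → |Z| = 1/|Y| = 2060 Ω, ∠Z = −∠Y = -28.4°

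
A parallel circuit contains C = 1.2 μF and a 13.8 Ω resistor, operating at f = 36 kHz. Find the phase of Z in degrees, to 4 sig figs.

ω = 2πf = 226200 rad/s
X_C = 1/(ωC) = 3.684 Ω
Parallel: admittances add. Y = 1/R + jωC
Y = (0.07246 + j0.2714) S
|Y| = 0.2809 S → |Z| = 1/|Y| = 3.559 Ω, ∠Z = −∠Y = -75.05°

-75.05°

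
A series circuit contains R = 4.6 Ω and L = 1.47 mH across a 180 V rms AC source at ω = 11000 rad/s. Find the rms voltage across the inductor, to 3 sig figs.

173 V

X_L = ωL = 16.2 Ω
Z = 4.60 + j16.2 Ω
|Z| = √(4.60² + 16.2²) = 16.8 Ω
I = V/|Z| = 10.7 A
V_L = I·|Z_L| = 10.7 × 16.2 = 173 V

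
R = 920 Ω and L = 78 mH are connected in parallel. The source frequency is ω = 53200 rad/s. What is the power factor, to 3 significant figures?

0.976

X_L = ωL = 4150 Ω
Parallel: admittances add. Y = 1/R + 1/(jωL)
Y = (0.00109 − j0.000241) S
|Y| = 0.00111 S → |Z| = 1/|Y| = 898 Ω, ∠Z = −∠Y = 12.5°
cos φ = cos(12.5°) = 0.976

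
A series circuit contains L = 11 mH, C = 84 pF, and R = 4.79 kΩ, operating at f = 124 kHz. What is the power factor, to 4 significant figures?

ω = 2πf = 779100 rad/s
X_L = ωL = 8570 Ω
X_C = 1/(ωC) = 15280 Ω
Net reactance X = X_L − X_C = -6710 Ω
Z = 4790 − j6710 Ω
|Z| = √(4790² + 6710²) = 8244 Ω
∠Z = arctan(-6710/4790) = -54.48°
cos φ = cos(-54.48°) = 0.5810

0.5810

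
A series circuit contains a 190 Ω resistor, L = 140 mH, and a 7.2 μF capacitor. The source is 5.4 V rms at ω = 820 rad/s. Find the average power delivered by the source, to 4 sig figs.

141.8 mW

X_L = ωL = 114.8 Ω
X_C = 1/(ωC) = 169.4 Ω
Net reactance X = X_L − X_C = -54.58 Ω
Z = 190.0 − j54.58 Ω
|Z| = √(190.0² + 54.58²) = 197.7 Ω
∠Z = arctan(-54.58/190.0) = -16.03°
I = V/|Z| = 27.32 mA
P = VI cos φ = 5.4 × 0.02732 × cos(-16.03°) = 141.8 mW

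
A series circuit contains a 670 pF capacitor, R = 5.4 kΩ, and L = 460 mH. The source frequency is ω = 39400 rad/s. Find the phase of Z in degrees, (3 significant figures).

-74.7°

X_L = ωL = 18100 Ω
X_C = 1/(ωC) = 37900 Ω
Net reactance X = X_L − X_C = -19800 Ω
Z = 5400 − j19800 Ω
|Z| = √(5400² + 19800²) = 20500 Ω
∠Z = arctan(-19800/5400) = -74.7°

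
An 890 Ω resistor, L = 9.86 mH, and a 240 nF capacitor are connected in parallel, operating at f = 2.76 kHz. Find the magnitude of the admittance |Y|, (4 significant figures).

2.026 mS

ω = 2πf = 17340 rad/s
X_L = ωL = 171.0 Ω
X_C = 1/(ωC) = 240.3 Ω
Parallel: admittances add. Y = 1/R + 1/(jωL) + jωC
Y = (0.001124 − j0.001686) S
|Y| = 0.002026 S → |Z| = 1/|Y| = 493.5 Ω, ∠Z = −∠Y = 56.33°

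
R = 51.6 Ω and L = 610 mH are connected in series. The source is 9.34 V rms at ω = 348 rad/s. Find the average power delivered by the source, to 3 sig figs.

X_L = ωL = 212 Ω
Z = 51.6 + j212 Ω
|Z| = √(51.6² + 212²) = 218 Ω
∠Z = arctan(212/51.6) = 76.3°
I = V/|Z| = 42.8 mA
P = VI cos φ = 9.34 × 0.0428 × cos(76.3°) = 94.3 mW

94.3 mW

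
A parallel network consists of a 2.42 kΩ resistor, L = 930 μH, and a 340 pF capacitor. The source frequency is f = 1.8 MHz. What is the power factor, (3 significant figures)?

0.110

ω = 2πf = 1.131e+07 rad/s
X_L = ωL = 10500 Ω
X_C = 1/(ωC) = 260 Ω
Parallel: admittances add. Y = 1/R + 1/(jωL) + jωC
Y = (0.000413 + j0.00375) S
|Y| = 0.00377 S → |Z| = 1/|Y| = 265 Ω, ∠Z = −∠Y = -83.7°
cos φ = cos(-83.7°) = 0.110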